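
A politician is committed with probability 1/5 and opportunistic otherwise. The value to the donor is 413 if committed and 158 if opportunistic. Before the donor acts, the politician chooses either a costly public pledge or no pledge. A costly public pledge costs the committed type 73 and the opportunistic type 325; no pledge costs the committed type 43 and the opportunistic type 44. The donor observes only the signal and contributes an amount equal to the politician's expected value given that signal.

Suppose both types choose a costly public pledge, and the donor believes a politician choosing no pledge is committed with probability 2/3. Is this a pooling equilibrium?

On the equilibrium path (pledge) the donor holds the prior 1/5 and pays 1/5·413 + 4/5·158 = 209. Off-path (no pledge) belief 2/3 gives 2/3·413 + 1/3·158 = 328.
Committed: pledge gives 209 − 73 = 136; no pledge gives 328 − 43 = 285. Deviates. ✗
Opportunistic: pledge gives 209 − 325 = -116; no pledge gives 328 − 44 = 284. Deviates. ✗

No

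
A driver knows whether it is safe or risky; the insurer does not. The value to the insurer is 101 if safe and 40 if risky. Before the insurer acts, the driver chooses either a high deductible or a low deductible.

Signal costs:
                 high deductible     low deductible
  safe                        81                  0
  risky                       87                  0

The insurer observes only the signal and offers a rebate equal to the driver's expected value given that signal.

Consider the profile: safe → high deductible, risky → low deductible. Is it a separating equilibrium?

Under separation the insurer infers type exactly: high deductible → safe (pays 101), low deductible → risky (pays 40).
Safe: high deductible gives 101 − 81 = 20; low deductible gives 40 − 0 = 40. Would deviate. ✗
Risky: low deductible gives 40 − 0 = 40; high deductible gives 101 − 87 = 14. No deviation. ✓

No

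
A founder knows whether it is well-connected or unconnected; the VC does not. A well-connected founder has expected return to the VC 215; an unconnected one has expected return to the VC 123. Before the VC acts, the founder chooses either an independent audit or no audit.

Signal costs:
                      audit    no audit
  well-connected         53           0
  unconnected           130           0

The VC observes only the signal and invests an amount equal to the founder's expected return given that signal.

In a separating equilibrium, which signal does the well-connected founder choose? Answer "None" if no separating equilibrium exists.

Try well-connected → audit, unconnected → no audit:
  Under separation the VC infers type exactly: audit → well-connected (pays 215), no audit → unconnected (pays 123).
  Well-connected: audit gives 215 − 53 = 162; no audit gives 123 − 0 = 123. No deviation. ✓
  Unconnected: no audit gives 123 − 0 = 123; audit gives 215 − 130 = 85. No deviation. ✓
Both hold — the well-connected type sends audit.

audit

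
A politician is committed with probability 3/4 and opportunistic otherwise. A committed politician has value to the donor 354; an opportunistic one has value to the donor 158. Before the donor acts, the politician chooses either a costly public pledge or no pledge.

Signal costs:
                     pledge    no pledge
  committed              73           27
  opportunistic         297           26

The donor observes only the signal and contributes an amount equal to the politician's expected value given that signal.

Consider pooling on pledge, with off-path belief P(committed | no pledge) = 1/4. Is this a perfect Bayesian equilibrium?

No

On the equilibrium path (pledge) the donor holds the prior 3/4 and pays 3/4·354 + 1/4·158 = 305. Off-path (no pledge) belief 1/4 gives 1/4·354 + 3/4·158 = 207.
Committed: pledge gives 305 − 73 = 232; no pledge gives 207 − 27 = 180. Stays. ✓
Opportunistic: pledge gives 305 − 297 = 8; no pledge gives 207 − 26 = 181. Deviates. ✗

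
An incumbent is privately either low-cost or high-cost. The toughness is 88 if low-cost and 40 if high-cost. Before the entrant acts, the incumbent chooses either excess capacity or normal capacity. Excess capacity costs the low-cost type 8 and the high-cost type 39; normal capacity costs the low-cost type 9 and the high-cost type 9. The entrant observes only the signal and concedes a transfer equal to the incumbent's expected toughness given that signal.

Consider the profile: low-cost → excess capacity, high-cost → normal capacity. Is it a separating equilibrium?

No

If types separate, excess capacity earns payment 88 and normal capacity earns 40.
Low-cost: excess capacity gives 88 − 8 = 80; normal capacity gives 40 − 9 = 31. No deviation. ✓
High-cost: normal capacity gives 40 − 9 = 31; excess capacity gives 88 − 39 = 49. Would deviate. ✗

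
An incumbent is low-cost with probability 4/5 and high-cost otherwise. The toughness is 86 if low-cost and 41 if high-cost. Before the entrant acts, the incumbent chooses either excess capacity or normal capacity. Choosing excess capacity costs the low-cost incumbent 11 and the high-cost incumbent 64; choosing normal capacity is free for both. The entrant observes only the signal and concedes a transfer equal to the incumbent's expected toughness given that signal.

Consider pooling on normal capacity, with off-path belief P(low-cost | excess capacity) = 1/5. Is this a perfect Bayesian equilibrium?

Yes

At the pooled signal (normal capacity) the entrant holds the prior 4/5 and pays 4/5·86 + 1/5·41 = 77. Off-path (excess capacity) belief 1/5 gives 1/5·86 + 4/5·41 = 50.
Low-cost: normal capacity gives 77 − 0 = 77; excess capacity gives 50 − 11 = 39. Stays. ✓
High-cost: normal capacity gives 77 − 0 = 77; excess capacity gives 50 − 64 = -14. Stays. ✓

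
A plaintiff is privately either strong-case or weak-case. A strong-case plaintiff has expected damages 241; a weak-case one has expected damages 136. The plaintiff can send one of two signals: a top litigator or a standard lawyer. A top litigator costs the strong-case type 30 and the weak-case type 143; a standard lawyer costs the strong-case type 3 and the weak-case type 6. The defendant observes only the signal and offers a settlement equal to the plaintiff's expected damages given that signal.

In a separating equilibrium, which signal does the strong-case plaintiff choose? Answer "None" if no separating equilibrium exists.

top litigator

Try strong-case → top litigator, weak-case → standard lawyer:
  If types separate, top litigator earns payment 241 and standard lawyer earns 136.
  Strong-case: top litigator gives 241 − 30 = 211; standard lawyer gives 136 − 3 = 133. No deviation. ✓
  Weak-case: standard lawyer gives 136 − 6 = 130; top litigator gives 241 − 143 = 98. No deviation. ✓
Both hold — the strong-case type sends top litigator.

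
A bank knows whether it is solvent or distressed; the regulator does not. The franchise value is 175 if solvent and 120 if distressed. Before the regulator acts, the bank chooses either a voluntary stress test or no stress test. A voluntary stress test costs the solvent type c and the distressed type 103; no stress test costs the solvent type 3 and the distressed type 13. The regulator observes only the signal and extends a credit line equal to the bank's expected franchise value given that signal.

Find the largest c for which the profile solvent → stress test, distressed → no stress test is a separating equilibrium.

Under separation: stress test → solvent (pays 175); no stress test → distressed (pays 120).
Distressed: 120 − 13 = 107 ≥ 175 − 103 = 72. Holds regardless of c. ✓
Solvent: 175 − c ≥ 120 − 3, so c ≤ 175 − 117 = 58.

58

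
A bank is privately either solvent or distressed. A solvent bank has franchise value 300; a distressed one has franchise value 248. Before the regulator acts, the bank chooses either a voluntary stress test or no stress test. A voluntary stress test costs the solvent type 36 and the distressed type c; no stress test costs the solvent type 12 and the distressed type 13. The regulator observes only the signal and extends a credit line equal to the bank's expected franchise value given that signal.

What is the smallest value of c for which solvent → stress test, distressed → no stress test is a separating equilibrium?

Under separation: stress test → solvent (pays 300); no stress test → distressed (pays 248).
Solvent: 300 − 36 = 264 ≥ 248 − 12 = 236. Holds regardless of c. ✓
Distressed: 248 − 13 ≥ 300 − c, so c ≥ 300 − 235 = 65.

65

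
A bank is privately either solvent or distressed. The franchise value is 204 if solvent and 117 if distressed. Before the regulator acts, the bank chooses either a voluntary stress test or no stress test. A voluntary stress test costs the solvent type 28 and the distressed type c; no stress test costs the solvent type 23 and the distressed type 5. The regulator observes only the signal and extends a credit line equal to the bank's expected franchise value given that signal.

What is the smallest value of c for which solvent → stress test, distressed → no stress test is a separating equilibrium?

Under separation: stress test → solvent (pays 204); no stress test → distressed (pays 117).
Solvent: 204 − 28 = 176 ≥ 117 − 23 = 94. Holds regardless of c. ✓
Distressed: 117 − 5 ≥ 204 − c, so c ≥ 204 − 112 = 92.

92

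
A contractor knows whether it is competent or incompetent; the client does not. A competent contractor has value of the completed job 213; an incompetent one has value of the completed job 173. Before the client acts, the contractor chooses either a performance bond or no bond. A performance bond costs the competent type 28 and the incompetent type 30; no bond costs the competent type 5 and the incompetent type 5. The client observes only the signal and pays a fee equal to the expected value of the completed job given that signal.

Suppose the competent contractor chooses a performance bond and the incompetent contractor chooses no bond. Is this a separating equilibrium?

If types separate, bond earns payment 213 and no bond earns 173.
Competent: bond gives 213 − 28 = 185; no bond gives 173 − 5 = 168. No deviation. ✓
Incompetent: no bond gives 173 − 5 = 168; bond gives 213 − 30 = 183. Would deviate. ✗

No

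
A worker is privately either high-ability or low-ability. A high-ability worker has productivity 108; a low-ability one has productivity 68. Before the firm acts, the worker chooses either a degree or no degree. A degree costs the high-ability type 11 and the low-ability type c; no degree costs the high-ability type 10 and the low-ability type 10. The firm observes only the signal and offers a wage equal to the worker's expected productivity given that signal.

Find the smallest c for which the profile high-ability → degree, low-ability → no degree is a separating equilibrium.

Under separation: degree → high-ability (pays 108); no degree → low-ability (pays 68).
High-ability: 108 − 11 = 97 ≥ 68 − 10 = 58. Holds regardless of c. ✓
Low-ability: 68 − 10 ≥ 108 − c, so c ≥ 108 − 58 = 50.

50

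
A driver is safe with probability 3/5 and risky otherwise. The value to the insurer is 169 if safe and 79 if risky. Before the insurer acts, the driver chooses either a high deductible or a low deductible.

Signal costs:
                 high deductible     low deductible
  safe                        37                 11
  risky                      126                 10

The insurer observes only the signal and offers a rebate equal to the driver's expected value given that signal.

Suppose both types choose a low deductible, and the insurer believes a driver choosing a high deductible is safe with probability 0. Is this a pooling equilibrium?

Yes

At the pooled signal (low deductible) the insurer holds the prior 3/5 and pays 3/5·169 + 2/5·79 = 133. Off-path (high deductible) belief 0 gives 0·169 + 1·79 = 79.
Safe: low deductible gives 133 − 11 = 122; high deductible gives 79 − 37 = 42. Stays. ✓
Risky: low deductible gives 133 − 10 = 123; high deductible gives 79 − 126 = -47. Stays. ✓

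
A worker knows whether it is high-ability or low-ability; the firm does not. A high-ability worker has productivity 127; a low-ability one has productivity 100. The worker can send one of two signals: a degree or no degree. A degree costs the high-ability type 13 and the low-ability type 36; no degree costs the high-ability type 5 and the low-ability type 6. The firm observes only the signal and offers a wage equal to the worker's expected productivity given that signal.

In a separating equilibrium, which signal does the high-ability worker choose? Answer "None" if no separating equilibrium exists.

degree

Try high-ability → degree, low-ability → no degree:
  If types separate, degree earns payment 127 and no degree earns 100.
  High-ability: degree gives 127 − 13 = 114; no degree gives 100 − 5 = 95. No deviation. ✓
  Low-ability: no degree gives 100 − 6 = 94; degree gives 127 − 36 = 91. No deviation. ✓
Both hold — the high-ability type sends degree.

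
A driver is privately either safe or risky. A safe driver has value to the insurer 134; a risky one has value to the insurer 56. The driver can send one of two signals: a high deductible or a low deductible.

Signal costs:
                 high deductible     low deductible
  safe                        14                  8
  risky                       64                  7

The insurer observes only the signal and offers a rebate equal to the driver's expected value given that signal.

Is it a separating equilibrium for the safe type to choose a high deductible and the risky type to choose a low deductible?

Under separation the insurer infers type exactly: high deductible → safe (pays 134), low deductible → risky (pays 56).
Safe: high deductible gives 134 − 14 = 120; low deductible gives 56 − 8 = 48. No deviation. ✓
Risky: low deductible gives 56 − 7 = 49; high deductible gives 134 − 64 = 70. Would deviate. ✗

No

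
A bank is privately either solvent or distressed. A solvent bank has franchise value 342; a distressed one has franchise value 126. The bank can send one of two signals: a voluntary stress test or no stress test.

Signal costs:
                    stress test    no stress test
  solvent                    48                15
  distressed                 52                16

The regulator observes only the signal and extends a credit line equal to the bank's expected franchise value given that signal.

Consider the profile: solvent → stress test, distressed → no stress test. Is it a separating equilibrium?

Under separation the regulator infers type exactly: stress test → solvent (pays 342), no stress test → distressed (pays 126).
Solvent: stress test gives 342 − 48 = 294; no stress test gives 126 − 15 = 111. No deviation. ✓
Distressed: no stress test gives 126 − 16 = 110; stress test gives 342 − 52 = 290. Would deviate. ✗

No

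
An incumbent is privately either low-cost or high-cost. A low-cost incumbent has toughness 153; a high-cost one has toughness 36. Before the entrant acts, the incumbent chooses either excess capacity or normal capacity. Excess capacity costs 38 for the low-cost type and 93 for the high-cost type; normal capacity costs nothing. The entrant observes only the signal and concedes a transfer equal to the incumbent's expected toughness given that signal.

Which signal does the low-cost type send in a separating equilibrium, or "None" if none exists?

None

Try low-cost → excess capacity, high-cost → normal capacity:
  Under separation the entrant infers type exactly: excess capacity → low-cost (pays 153), normal capacity → high-cost (pays 36).
  Low-cost: excess capacity gives 153 − 38 = 115; normal capacity gives 36 − 0 = 36. No deviation. ✓
  High-cost: normal capacity gives 36 − 0 = 36; excess capacity gives 153 − 93 = 60. Would deviate. ✗
Try low-cost → normal capacity, high-cost → excess capacity:
  Under separation the entrant infers type exactly: normal capacity → low-cost (pays 153), excess capacity → high-cost (pays 36).
  Low-cost: normal capacity gives 153 − 0 = 153; excess capacity gives 36 − 38 = -2. No deviation. ✓
  High-cost: excess capacity gives 36 − 93 = -57; normal capacity gives 153 − 0 = 153. Would deviate. ✗
Neither assignment is incentive-compatible.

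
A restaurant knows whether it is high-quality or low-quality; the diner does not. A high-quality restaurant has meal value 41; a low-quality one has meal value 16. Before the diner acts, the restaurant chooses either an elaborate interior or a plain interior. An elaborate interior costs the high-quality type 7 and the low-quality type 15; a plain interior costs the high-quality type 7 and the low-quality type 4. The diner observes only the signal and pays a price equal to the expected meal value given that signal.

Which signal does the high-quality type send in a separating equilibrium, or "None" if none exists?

Try high-quality → elaborate interior, low-quality → plain interior:
  Under separation the diner infers type exactly: elaborate interior → high-quality (pays 41), plain interior → low-quality (pays 16).
  High-quality: elaborate interior gives 41 − 7 = 34; plain interior gives 16 − 7 = 9. No deviation. ✓
  Low-quality: plain interior gives 16 − 4 = 12; elaborate interior gives 41 − 15 = 26. Would deviate. ✗
Try high-quality → plain interior, low-quality → elaborate interior:
  Under separation the diner infers type exactly: plain interior → high-quality (pays 41), elaborate interior → low-quality (pays 16).
  High-quality: plain interior gives 41 − 7 = 34; elaborate interior gives 16 − 7 = 9. No deviation. ✓
  Low-quality: elaborate interior gives 16 − 15 = 1; plain interior gives 41 − 4 = 37. Would deviate. ✗
Neither assignment is incentive-compatible.

None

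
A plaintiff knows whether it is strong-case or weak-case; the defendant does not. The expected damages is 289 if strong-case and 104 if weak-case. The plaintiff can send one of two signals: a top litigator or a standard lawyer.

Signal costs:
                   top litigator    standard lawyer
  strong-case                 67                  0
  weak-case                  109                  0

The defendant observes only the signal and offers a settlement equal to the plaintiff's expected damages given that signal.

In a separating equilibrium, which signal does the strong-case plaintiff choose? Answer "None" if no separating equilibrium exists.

Try strong-case → top litigator, weak-case → standard lawyer:
  If types separate, top litigator earns payment 289 and standard lawyer earns 104.
  Strong-case: top litigator gives 289 − 67 = 222; standard lawyer gives 104 − 0 = 104. No deviation. ✓
  Weak-case: standard lawyer gives 104 − 0 = 104; top litigator gives 289 − 109 = 180. Would deviate. ✗
Try strong-case → standard lawyer, weak-case → top litigator:
  If types separate, standard lawyer earns payment 289 and top litigator earns 104.
  Strong-case: standard lawyer gives 289 − 0 = 289; top litigator gives 104 − 67 = 37. No deviation. ✓
  Weak-case: top litigator gives 104 − 109 = -5; standard lawyer gives 289 − 0 = 289. Would deviate. ✗
Neither assignment is incentive-compatible.

None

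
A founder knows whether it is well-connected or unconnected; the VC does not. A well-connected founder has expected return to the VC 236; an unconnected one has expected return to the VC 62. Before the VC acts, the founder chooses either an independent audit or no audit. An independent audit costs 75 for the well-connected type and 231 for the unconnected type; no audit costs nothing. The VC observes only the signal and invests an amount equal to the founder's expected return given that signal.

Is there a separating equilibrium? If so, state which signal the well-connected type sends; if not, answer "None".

audit

Try well-connected → audit, unconnected → no audit:
  Under separation the VC infers type exactly: audit → well-connected (pays 236), no audit → unconnected (pays 62).
  Well-connected: audit gives 236 − 75 = 161; no audit gives 62 − 0 = 62. No deviation. ✓
  Unconnected: no audit gives 62 − 0 = 62; audit gives 236 − 231 = 5. No deviation. ✓
Both hold — the well-connected type sends audit.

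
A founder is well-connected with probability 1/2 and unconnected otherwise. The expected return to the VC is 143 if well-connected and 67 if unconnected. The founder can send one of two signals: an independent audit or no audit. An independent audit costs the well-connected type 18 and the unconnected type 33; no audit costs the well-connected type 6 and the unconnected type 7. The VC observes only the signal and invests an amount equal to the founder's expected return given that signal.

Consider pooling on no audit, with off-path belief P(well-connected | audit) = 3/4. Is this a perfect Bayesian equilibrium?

At the pooled signal (no audit) the VC holds the prior 1/2 and pays 1/2·143 + 1/2·67 = 105. Off-path (audit) belief 3/4 gives 3/4·143 + 1/4·67 = 124.
Well-connected: no audit gives 105 − 6 = 99; audit gives 124 − 18 = 106. Deviates. ✗
Unconnected: no audit gives 105 − 7 = 98; audit gives 124 − 33 = 91. Stays. ✓

No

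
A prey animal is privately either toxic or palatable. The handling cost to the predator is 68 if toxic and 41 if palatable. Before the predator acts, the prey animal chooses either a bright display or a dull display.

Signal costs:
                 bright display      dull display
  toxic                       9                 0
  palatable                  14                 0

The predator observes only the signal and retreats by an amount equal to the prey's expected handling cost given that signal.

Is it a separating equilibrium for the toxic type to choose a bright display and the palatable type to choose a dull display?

If types separate, bright display earns payment 68 and dull display earns 41.
Toxic: bright display gives 68 − 9 = 59; dull display gives 41 − 0 = 41. No deviation. ✓
Palatable: dull display gives 41 − 0 = 41; bright display gives 68 − 14 = 54. Would deviate. ✗

No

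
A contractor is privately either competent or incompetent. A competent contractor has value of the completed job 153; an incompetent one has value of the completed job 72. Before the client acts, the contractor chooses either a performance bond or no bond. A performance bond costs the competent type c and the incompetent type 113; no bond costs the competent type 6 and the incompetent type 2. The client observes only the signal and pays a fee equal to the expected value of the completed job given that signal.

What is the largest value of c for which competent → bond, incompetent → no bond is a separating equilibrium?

87

Under separation: bond → competent (pays 153); no bond → incompetent (pays 72).
Incompetent: 72 − 2 = 70 ≥ 153 − 113 = 40. Holds regardless of c. ✓
Competent: 153 − c ≥ 72 − 6, so c ≤ 153 − 66 = 87.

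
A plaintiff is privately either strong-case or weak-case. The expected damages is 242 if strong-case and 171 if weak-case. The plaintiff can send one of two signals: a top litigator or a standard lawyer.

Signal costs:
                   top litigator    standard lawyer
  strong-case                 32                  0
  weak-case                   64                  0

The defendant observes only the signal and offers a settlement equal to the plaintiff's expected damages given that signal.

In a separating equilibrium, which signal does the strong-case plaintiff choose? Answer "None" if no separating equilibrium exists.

None

Try strong-case → top litigator, weak-case → standard lawyer:
  Under separation the defendant infers type exactly: top litigator → strong-case (pays 242), standard lawyer → weak-case (pays 171).
  Strong-case: top litigator gives 242 − 32 = 210; standard lawyer gives 171 − 0 = 171. No deviation. ✓
  Weak-case: standard lawyer gives 171 − 0 = 171; top litigator gives 242 − 64 = 178. Would deviate. ✗
Try strong-case → standard lawyer, weak-case → top litigator:
  Under separation the defendant infers type exactly: standard lawyer → strong-case (pays 242), top litigator → weak-case (pays 171).
  Strong-case: standard lawyer gives 242 − 0 = 242; top litigator gives 171 − 32 = 139. No deviation. ✓
  Weak-case: top litigator gives 171 − 64 = 107; standard lawyer gives 242 − 0 = 242. Would deviate. ✗
Neither assignment is incentive-compatible.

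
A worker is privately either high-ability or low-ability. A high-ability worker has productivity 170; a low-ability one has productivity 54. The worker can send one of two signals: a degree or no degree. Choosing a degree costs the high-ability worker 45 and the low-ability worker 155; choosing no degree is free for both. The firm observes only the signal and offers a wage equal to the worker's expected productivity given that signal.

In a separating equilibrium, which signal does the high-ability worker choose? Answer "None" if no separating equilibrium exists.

Try high-ability → degree, low-ability → no degree:
  Under separation the firm infers type exactly: degree → high-ability (pays 170), no degree → low-ability (pays 54).
  High-ability: degree gives 170 − 45 = 125; no degree gives 54 − 0 = 54. No deviation. ✓
  Low-ability: no degree gives 54 − 0 = 54; degree gives 170 − 155 = 15. No deviation. ✓
Both hold — the high-ability type sends degree.

degree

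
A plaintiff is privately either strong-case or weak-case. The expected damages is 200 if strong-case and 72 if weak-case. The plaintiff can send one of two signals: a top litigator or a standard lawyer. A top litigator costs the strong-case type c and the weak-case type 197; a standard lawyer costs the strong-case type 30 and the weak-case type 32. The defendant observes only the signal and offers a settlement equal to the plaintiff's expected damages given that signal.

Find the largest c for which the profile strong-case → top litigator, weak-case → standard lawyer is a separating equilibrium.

158

Under separation: top litigator → strong-case (pays 200); standard lawyer → weak-case (pays 72).
Weak-case: 72 − 32 = 40 ≥ 200 − 197 = 3. Holds regardless of c. ✓
Strong-case: 200 − c ≥ 72 − 30, so c ≤ 200 − 42 = 158.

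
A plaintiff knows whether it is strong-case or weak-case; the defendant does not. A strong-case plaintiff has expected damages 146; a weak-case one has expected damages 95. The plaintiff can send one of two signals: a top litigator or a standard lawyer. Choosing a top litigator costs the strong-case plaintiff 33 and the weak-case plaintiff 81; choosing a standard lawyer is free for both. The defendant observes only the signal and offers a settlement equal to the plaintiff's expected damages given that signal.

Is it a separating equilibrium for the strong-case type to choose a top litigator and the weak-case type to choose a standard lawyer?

Yes

If types separate, top litigator earns payment 146 and standard lawyer earns 95.
Strong-case: top litigator gives 146 − 33 = 113; standard lawyer gives 95 − 0 = 95. No deviation. ✓
Weak-case: standard lawyer gives 95 − 0 = 95; top litigator gives 146 − 81 = 65. No deviation. ✓
Neither type gains from mimicking the other.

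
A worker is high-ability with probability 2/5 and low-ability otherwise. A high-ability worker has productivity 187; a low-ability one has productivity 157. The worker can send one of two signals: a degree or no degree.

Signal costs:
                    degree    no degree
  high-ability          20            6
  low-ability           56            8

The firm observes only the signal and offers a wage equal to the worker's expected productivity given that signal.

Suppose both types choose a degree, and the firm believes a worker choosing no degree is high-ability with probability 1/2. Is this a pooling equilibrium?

No

At the pooled signal (degree) the firm holds the prior 2/5 and pays 2/5·187 + 3/5·157 = 169. Off-path (no degree) belief 1/2 gives 1/2·187 + 1/2·157 = 172.
High-ability: degree gives 169 − 20 = 149; no degree gives 172 − 6 = 166. Deviates. ✗
Low-ability: degree gives 169 − 56 = 113; no degree gives 172 − 8 = 164. Deviates. ✗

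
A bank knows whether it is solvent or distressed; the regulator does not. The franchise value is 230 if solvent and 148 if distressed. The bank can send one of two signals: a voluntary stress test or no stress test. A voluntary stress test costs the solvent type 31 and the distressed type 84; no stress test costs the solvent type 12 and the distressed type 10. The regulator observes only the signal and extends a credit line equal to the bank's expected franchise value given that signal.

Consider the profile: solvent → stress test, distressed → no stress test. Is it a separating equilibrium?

Under separation the regulator infers type exactly: stress test → solvent (pays 230), no stress test → distressed (pays 148).
Solvent: stress test gives 230 − 31 = 199; no stress test gives 148 − 12 = 136. No deviation. ✓
Distressed: no stress test gives 148 − 10 = 138; stress test gives 230 − 84 = 146. Would deviate. ✗

No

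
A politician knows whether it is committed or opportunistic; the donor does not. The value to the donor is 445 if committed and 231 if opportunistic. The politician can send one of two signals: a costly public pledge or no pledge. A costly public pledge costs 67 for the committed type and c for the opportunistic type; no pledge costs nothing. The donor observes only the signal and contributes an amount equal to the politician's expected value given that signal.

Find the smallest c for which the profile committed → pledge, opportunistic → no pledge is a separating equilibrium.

214

Under separation: pledge → committed (pays 445); no pledge → opportunistic (pays 231).
Committed: 445 − 67 = 378 ≥ 231 − 0 = 231. Holds regardless of c. ✓
Opportunistic: 231 − 0 ≥ 445 − c, so c ≥ 445 − 231 = 214.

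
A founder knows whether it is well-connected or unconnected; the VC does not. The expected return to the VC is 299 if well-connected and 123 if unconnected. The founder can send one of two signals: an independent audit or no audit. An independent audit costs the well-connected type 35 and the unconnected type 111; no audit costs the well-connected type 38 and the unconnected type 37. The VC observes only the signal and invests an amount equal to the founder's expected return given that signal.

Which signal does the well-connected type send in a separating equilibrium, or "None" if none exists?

Try well-connected → audit, unconnected → no audit:
  If types separate, audit earns payment 299 and no audit earns 123.
  Well-connected: audit gives 299 − 35 = 264; no audit gives 123 − 38 = 85. No deviation. ✓
  Unconnected: no audit gives 123 − 37 = 86; audit gives 299 − 111 = 188. Would deviate. ✗
Try well-connected → no audit, unconnected → audit:
  If types separate, no audit earns payment 299 and audit earns 123.
  Well-connected: no audit gives 299 − 38 = 261; audit gives 123 − 35 = 88. No deviation. ✓
  Unconnected: audit gives 123 − 111 = 12; no audit gives 299 − 37 = 262. Would deviate. ✗
Neither assignment is incentive-compatible.

None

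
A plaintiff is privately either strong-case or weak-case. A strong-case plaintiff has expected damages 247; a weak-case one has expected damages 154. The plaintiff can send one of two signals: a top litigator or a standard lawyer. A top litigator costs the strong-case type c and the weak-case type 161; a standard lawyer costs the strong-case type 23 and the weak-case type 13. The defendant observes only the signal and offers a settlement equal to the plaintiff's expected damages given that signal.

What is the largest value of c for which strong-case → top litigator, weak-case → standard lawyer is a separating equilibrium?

Under separation: top litigator → strong-case (pays 247); standard lawyer → weak-case (pays 154).
Weak-case: 154 − 13 = 141 ≥ 247 − 161 = 86. Holds regardless of c. ✓
Strong-case: 247 − c ≥ 154 − 23, so c ≤ 247 − 131 = 116.

116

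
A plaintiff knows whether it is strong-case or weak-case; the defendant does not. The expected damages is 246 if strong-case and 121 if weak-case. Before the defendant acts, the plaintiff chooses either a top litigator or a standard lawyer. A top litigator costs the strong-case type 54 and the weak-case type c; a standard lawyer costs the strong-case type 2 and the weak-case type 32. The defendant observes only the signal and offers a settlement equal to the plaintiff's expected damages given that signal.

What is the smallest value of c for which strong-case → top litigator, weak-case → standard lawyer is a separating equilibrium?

Under separation: top litigator → strong-case (pays 246); standard lawyer → weak-case (pays 121).
Strong-case: 246 − 54 = 192 ≥ 121 − 2 = 119. Holds regardless of c. ✓
Weak-case: 121 − 32 ≥ 246 − c, so c ≥ 246 − 89 = 157.

157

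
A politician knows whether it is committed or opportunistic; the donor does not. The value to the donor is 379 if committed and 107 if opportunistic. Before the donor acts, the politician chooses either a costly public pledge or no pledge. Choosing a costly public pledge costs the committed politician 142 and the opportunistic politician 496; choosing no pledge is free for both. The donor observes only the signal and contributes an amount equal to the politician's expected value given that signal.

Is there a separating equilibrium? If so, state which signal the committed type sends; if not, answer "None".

pledge

Try committed → pledge, opportunistic → no pledge:
  If types separate, pledge earns payment 379 and no pledge earns 107.
  Committed: pledge gives 379 − 142 = 237; no pledge gives 107 − 0 = 107. No deviation. ✓
  Opportunistic: no pledge gives 107 − 0 = 107; pledge gives 379 − 496 = -117. No deviation. ✓
Both hold — the committed type sends pledge.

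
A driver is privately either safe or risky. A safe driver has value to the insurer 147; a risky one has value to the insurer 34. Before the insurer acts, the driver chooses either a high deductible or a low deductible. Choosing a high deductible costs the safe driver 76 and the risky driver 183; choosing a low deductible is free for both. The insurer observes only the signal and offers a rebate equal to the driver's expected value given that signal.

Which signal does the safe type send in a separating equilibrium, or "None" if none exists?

Try safe → high deductible, risky → low deductible:
  If types separate, high deductible earns payment 147 and low deductible earns 34.
  Safe: high deductible gives 147 − 76 = 71; low deductible gives 34 − 0 = 34. No deviation. ✓
  Risky: low deductible gives 34 − 0 = 34; high deductible gives 147 − 183 = -36. No deviation. ✓
Both hold — the safe type sends high deductible.

high deductible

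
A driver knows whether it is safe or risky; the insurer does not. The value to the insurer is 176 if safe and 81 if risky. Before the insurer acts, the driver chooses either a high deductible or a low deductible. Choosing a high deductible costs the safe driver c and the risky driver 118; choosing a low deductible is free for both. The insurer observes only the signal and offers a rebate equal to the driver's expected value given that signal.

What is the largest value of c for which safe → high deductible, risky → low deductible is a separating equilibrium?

95

Under separation: high deductible → safe (pays 176); low deductible → risky (pays 81).
Risky: 81 − 0 = 81 ≥ 176 − 118 = 58. Holds regardless of c. ✓
Safe: 176 − c ≥ 81 − 0, so c ≤ 176 − 81 = 95.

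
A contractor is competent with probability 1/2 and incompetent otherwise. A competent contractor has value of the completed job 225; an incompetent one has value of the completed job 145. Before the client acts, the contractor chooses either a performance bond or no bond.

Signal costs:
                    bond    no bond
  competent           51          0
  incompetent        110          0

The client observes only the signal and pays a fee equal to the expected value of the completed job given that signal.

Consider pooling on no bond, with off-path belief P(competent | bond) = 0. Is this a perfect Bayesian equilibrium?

At the pooled signal (no bond) the client holds the prior 1/2 and pays 1/2·225 + 1/2·145 = 185. Off-path (bond) belief 0 gives 0·225 + 1·145 = 145.
Competent: no bond gives 185 − 0 = 185; bond gives 145 − 51 = 94. Stays. ✓
Incompetent: no bond gives 185 − 0 = 185; bond gives 145 − 110 = 35. Stays. ✓

Yes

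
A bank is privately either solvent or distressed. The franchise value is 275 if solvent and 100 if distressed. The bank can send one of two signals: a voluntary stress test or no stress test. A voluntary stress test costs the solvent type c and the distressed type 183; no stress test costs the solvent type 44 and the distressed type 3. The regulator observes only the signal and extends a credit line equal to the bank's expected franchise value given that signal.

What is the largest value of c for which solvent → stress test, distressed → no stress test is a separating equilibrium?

219

Under separation: stress test → solvent (pays 275); no stress test → distressed (pays 100).
Distressed: 100 − 3 = 97 ≥ 275 − 183 = 92. Holds regardless of c. ✓
Solvent: 275 − c ≥ 100 − 44, so c ≤ 275 − 56 = 219.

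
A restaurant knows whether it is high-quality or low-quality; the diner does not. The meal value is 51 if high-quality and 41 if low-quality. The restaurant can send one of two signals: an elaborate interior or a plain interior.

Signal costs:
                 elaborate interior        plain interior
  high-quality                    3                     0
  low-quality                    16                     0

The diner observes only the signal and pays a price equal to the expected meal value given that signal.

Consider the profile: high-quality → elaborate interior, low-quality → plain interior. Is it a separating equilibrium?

Under separation the diner infers type exactly: elaborate interior → high-quality (pays 51), plain interior → low-quality (pays 41).
High-quality: elaborate interior gives 51 − 3 = 48; plain interior gives 41 − 0 = 41. No deviation. ✓
Low-quality: plain interior gives 41 − 0 = 41; elaborate interior gives 51 − 16 = 35. No deviation. ✓
Neither type gains from mimicking the other.

Yes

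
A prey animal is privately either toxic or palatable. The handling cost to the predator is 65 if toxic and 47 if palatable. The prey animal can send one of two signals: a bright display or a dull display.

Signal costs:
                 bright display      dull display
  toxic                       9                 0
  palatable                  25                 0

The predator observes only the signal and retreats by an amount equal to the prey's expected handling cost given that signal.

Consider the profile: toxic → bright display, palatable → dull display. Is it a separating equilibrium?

Yes

If types separate, bright display earns payment 65 and dull display earns 47.
Toxic: bright display gives 65 − 9 = 56; dull display gives 47 − 0 = 47. No deviation. ✓
Palatable: dull display gives 47 − 0 = 47; bright display gives 65 − 25 = 40. No deviation. ✓
Neither type gains from mimicking the other.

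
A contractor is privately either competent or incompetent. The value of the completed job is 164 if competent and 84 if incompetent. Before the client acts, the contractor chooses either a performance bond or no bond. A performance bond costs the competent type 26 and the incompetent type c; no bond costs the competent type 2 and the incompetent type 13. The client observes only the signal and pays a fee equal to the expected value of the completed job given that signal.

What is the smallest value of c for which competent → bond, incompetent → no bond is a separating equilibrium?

93

Under separation: bond → competent (pays 164); no bond → incompetent (pays 84).
Competent: 164 − 26 = 138 ≥ 84 − 2 = 82. Holds regardless of c. ✓
Incompetent: 84 − 13 ≥ 164 − c, so c ≥ 164 − 71 = 93.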